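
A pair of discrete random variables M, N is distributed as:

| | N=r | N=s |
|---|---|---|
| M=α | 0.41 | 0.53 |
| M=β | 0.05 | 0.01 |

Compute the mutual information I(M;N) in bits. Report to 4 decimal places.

0.0275 bits

Marginals: p(M) = (0.9400, 0.0600), p(N) = (0.4600, 0.5400).
I(M;N) = Σ p(x,y)·log₂[p(x,y)/(p(x)p(y))].
  (α,r): 0.41·log₂(0.9482) = -0.03146
  (α,s): 0.53·log₂(1.0441) = 0.03302
  (β,r): 0.05·log₂(1.8116) = 0.04286
  (β,s): 0.01·log₂(0.3086) = -0.01696
Sum = 0.0275 bits.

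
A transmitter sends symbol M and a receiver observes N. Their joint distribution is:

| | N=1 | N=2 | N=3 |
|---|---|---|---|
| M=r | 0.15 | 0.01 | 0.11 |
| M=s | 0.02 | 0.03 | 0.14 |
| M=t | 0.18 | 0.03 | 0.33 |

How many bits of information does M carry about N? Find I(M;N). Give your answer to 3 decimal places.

Marginals: p(M) = (0.2700, 0.1900, 0.5400), p(N) = (0.3500, 0.0700, 0.5800).
I(M;N) = H(M) + H(N) − H(M,N).
H(M) = 1.4453, H(N) = 1.2545, H(M,N) = 2.6139.
I(M;N) = 1.4453 + 1.2545 − 2.6139 = 0.086 bits.

0.086 bits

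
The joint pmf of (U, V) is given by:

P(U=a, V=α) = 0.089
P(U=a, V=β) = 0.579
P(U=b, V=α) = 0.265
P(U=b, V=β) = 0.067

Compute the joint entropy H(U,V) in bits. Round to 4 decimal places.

H(U,V) = −Σ p(x,y)·log₂ p(x,y) over all 4 cells.
  cell (a,α): −0.089·log₂0.089 = 0.31061
  cell (a,β): −0.579·log₂0.579 = 0.45646
  cell (b,α): −0.265·log₂0.265 = 0.50772
  cell (b,β): −0.067·log₂0.067 = 0.26128
Sum = 1.5361 bits.

1.5361 bits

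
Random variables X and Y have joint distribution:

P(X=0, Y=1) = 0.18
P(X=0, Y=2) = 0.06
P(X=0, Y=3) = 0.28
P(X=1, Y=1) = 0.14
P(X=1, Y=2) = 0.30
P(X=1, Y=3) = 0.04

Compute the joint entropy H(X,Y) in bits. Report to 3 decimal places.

2.307 bits

H(X,Y) = −Σ p(x,y)·log₂ p(x,y) over all 6 cells.
  cell (0,1): −0.18·log₂0.18 = 0.4453
  cell (0,2): −0.06·log₂0.06 = 0.2435
  cell (0,3): −0.28·log₂0.28 = 0.5142
  cell (1,1): −0.14·log₂0.14 = 0.3971
  cell (1,2): −0.30·log₂0.30 = 0.5211
  cell (1,3): −0.04·log₂0.04 = 0.1858
Sum = 2.307 bits.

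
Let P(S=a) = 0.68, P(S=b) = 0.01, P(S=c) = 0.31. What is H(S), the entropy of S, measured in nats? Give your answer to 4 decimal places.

H(S) = −Σ p·ln p.
  −(0.68)·ln(0.68) = 0.26225
  −(0.01)·ln(0.01) = 0.04605
  −(0.31)·ln(0.31) = 0.36307
Sum: 0.26225 + 0.04605 + 0.36307 = 0.6714 nats.

0.6714 nats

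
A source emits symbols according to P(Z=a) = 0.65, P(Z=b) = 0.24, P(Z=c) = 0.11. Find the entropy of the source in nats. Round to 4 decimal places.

0.8653 nats

H(Z) = −Σ p·ln p.
  −(0.65)·ln(0.65) = 0.28001
  −(0.24)·ln(0.24) = 0.34251
  −(0.11)·ln(0.11) = 0.24280
Sum: 0.28001 + 0.34251 + 0.24280 = 0.8653 nats.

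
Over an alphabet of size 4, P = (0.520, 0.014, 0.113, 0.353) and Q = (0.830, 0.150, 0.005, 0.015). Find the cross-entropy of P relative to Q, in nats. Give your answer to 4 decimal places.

2.2047 nats

H(P,Q) = −Σ p·ln q.
  −0.520·ln(0.830) = 0.09689
  −0.014·ln(0.150) = 0.02656
  −0.113·ln(0.005) = 0.59871
  −0.353·ln(0.015) = 1.48250
H(P,Q) = 2.2047 nats.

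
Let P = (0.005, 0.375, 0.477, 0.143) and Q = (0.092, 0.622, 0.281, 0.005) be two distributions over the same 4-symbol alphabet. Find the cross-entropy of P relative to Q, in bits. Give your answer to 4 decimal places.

H(P,Q) = −Σ p·log₂ q.
  −0.005·log₂(0.092) = 0.01721
  −0.375·log₂(0.622) = 0.25688
  −0.477·log₂(0.281) = 0.87356
  −0.143·log₂(0.005) = 1.09307
H(P,Q) = 2.2407 bits.

2.2407 bits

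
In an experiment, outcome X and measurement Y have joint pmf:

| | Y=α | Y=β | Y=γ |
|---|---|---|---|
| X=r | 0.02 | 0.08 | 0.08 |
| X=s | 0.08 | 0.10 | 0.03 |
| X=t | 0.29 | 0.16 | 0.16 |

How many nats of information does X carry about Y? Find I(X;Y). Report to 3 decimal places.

0.060 nats

Marginals: p(X) = (0.1800, 0.2100, 0.6100), p(Y) = (0.3900, 0.3400, 0.2700).
I(X;Y) = H(X) + H(Y) − H(X,Y).
H(X) = 0.9379, H(Y) = 1.0875, H(X,Y) = 1.9653.
I(X;Y) = 0.9379 + 1.0875 − 1.9653 = 0.060 nats.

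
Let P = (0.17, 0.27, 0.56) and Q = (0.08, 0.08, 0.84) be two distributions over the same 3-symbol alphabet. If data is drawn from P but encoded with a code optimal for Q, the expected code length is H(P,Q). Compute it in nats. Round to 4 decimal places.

H(P,Q) = −Σ p·ln q.
  −0.17·ln(0.08) = 0.42937
  −0.27·ln(0.08) = 0.68195
  −0.56·ln(0.84) = 0.09764
H(P,Q) = 1.2090 nats.

1.2090 nats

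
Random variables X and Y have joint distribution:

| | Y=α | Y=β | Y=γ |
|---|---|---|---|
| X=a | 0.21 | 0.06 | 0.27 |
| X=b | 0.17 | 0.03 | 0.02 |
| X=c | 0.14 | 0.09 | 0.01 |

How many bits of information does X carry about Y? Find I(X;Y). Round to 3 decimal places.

0.210 bits

Marginals: p(X) = (0.5400, 0.2200, 0.2400), p(Y) = (0.5200, 0.1800, 0.3000).
I(X;Y) = Σ p(x,y)·log₂[p(x,y)/(p(x)p(y))].
  (a,α): 0.21·log₂(0.7479) = -0.0880
  (a,β): 0.06·log₂(0.6173) = -0.0418
  (a,γ): 0.27·log₂(1.6667) = 0.1990
  (b,α): 0.17·log₂(1.4860) = 0.0971
  (b,β): 0.03·log₂(0.7576) = -0.0120
  (b,γ): 0.02·log₂(0.3030) = -0.0344
  (c,α): 0.14·log₂(1.1218) = 0.0232
  (c,β): 0.09·log₂(2.0833) = 0.0953
  (c,γ): 0.01·log₂(0.1389) = -0.0285
Sum = 0.210 bits.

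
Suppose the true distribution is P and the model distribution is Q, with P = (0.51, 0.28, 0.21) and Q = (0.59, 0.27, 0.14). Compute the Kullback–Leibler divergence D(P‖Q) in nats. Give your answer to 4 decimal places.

0.0210 nats

D(P‖Q) = Σ p·ln(p/q).
  0.51·ln(0.51/0.59) = -0.07431
  0.28·ln(0.28/0.27) = 0.01018
  0.21·ln(0.21/0.14) = 0.08515
D(P‖Q) = 0.0210 nats.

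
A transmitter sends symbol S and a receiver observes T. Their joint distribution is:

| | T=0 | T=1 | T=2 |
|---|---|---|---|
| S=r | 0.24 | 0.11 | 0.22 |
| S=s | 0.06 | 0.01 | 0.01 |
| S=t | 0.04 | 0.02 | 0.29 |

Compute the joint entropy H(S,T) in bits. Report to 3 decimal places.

2.518 bits

H(S,T) = −Σ p(x,y)·log₂ p(x,y) over all 9 cells.
  cell (r,0): −0.24·log₂0.24 = 0.4941
  cell (r,1): −0.11·log₂0.11 = 0.3503
  cell (r,2): −0.22·log₂0.22 = 0.4806
  cell (s,0): −0.06·log₂0.06 = 0.2435
  cell (s,1): −0.01·log₂0.01 = 0.0664
  cell (s,2): −0.01·log₂0.01 = 0.0664
  cell (t,0): −0.04·log₂0.04 = 0.1858
  cell (t,1): −0.02·log₂0.02 = 0.1129
  cell (t,2): −0.29·log₂0.29 = 0.5179
Sum = 2.518 bits.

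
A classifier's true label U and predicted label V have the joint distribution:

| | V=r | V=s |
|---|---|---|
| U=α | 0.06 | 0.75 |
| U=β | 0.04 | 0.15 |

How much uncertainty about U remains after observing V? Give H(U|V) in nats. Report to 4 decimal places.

0.4728 nats

Marginals: p(U) = (0.8100, 0.1900), p(V) = (0.1000, 0.9000).
H(U|V) = Σ p(V) · H(U|V=·).
  V=r: p=0.1000, H(U|V=r) = 0.6730
  V=s: p=0.9000, H(U|V=s) = 0.4506
Weighted sum = 0.4728 nats.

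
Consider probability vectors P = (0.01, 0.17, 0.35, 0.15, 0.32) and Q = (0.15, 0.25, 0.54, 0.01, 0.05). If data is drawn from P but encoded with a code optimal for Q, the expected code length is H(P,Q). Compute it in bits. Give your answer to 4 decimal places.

H(P,Q) = −Σ p·log₂ q.
  −0.01·log₂(0.15) = 0.02737
  −0.17·log₂(0.25) = 0.34000
  −0.35·log₂(0.54) = 0.31114
  −0.15·log₂(0.01) = 0.99658
  −0.32·log₂(0.05) = 1.38302
H(P,Q) = 3.0581 bits.

3.0581 bits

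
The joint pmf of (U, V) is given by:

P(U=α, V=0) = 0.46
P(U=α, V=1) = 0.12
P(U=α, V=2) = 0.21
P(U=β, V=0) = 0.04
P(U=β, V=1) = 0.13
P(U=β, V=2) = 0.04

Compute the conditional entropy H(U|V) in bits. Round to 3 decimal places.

0.609 bits

Chain rule: H(U|V) = H(U,V) − H(V).
Marginals: p(U) = (0.7900, 0.2100), p(V) = (0.5000, 0.2500, 0.2500).
H(U,V) = 2.1094 bits; H(V) = 1.5000 bits.
H(U|V) = 2.1094 − 1.5000 = 0.609 bits.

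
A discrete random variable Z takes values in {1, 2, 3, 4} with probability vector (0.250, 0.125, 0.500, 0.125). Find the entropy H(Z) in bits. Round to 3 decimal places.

H(Z) = −Σ p·log₂ p.
  −(0.250)·log₂(0.250) = 0.5000
  −(0.125)·log₂(0.125) = 0.3750
  −(0.500)·log₂(0.500) = 0.5000
  −(0.125)·log₂(0.125) = 0.3750
Sum: 0.5000 + 0.3750 + 0.5000 + 0.3750 = 1.750 bits.

1.750 bits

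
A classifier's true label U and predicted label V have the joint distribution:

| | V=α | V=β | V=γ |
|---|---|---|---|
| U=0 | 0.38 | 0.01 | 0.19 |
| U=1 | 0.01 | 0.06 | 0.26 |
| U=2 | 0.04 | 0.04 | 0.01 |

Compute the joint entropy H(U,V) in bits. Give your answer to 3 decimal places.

H(U,V) = −Σ p(x,y)·log₂ p(x,y) over all 9 cells.
  cell (0,α): −0.38·log₂0.38 = 0.5305
  cell (0,β): −0.01·log₂0.01 = 0.0664
  cell (0,γ): −0.19·log₂0.19 = 0.4552
  cell (1,α): −0.01·log₂0.01 = 0.0664
  cell (1,β): −0.06·log₂0.06 = 0.2435
  cell (1,γ): −0.26·log₂0.26 = 0.5053
  cell (2,α): −0.04·log₂0.04 = 0.1858
  cell (2,β): −0.04·log₂0.04 = 0.1858
  cell (2,γ): −0.01·log₂0.01 = 0.0664
Sum = 2.305 bits.

2.305 bits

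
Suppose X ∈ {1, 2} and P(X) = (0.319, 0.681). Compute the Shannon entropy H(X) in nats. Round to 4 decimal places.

0.6261 nats

H(X) = −Σ p·ln p.
  −(0.319)·ln(0.319) = 0.36448
  −(0.681)·ln(0.681) = 0.26164
Sum: 0.36448 + 0.26164 = 0.6261 nats.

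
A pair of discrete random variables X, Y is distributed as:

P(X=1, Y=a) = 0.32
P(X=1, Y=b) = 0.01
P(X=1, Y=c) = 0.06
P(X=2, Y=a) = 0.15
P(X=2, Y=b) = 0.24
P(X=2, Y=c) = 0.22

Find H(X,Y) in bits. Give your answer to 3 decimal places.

H(X,Y) = −Σ p(x,y)·log₂ p(x,y) over all 6 cells.
  cell (1,a): −0.32·log₂0.32 = 0.5260
  cell (1,b): −0.01·log₂0.01 = 0.0664
  cell (1,c): −0.06·log₂0.06 = 0.2435
  cell (2,a): −0.15·log₂0.15 = 0.4105
  cell (2,b): −0.24·log₂0.24 = 0.4941
  cell (2,c): −0.22·log₂0.22 = 0.4806
Sum = 2.221 bits.

2.221 bits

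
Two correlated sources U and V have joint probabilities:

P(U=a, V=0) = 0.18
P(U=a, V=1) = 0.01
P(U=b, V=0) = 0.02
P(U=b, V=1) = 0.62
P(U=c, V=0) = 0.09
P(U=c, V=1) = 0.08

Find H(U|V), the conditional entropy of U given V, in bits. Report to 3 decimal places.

0.788 bits

Chain rule: H(U|V) = H(U,V) − H(V).
Marginals: p(U) = (0.1900, 0.6400, 0.1700), p(V) = (0.2900, 0.7100).
H(U,V) = 1.6564 bits; H(V) = 0.8687 bits.
H(U|V) = 1.6564 − 0.8687 = 0.788 bits.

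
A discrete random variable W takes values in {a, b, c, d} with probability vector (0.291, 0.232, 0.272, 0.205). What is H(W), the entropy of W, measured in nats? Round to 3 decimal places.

H(W) = −Σ p·ln p.
  −(0.291)·ln(0.291) = 0.3592
  −(0.232)·ln(0.232) = 0.3390
  −(0.272)·ln(0.272) = 0.3541
  −(0.205)·ln(0.205) = 0.3249
Sum: 0.3592 + 0.3390 + 0.3541 + 0.3249 = 1.377 nats.

1.377 nats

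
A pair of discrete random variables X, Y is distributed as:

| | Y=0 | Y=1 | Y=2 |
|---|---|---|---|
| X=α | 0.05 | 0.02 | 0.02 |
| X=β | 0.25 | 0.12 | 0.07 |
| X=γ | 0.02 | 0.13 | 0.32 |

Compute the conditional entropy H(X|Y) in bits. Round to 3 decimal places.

1.036 bits

Marginals: p(X) = (0.0900, 0.4400, 0.4700), p(Y) = (0.3200, 0.2700, 0.4100).
H(X|Y) = Σ p(Y) · H(X|Y=·).
  Y=0: p=0.3200, H(X|Y=0) = 0.9467
  Y=1: p=0.2700, H(X|Y=1) = 1.3058
  Y=2: p=0.4100, H(X|Y=2) = 0.9270
Weighted sum = 1.036 bits.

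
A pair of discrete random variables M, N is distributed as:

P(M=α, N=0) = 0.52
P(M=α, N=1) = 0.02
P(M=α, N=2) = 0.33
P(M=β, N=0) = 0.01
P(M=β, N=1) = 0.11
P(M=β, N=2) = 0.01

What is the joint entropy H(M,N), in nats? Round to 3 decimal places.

1.119 nats

H(M,N) = −Σ p(x,y)·ln p(x,y) over all 6 cells.
  cell (α,0): −0.52·ln0.52 = 0.3400
  cell (α,1): −0.02·ln0.02 = 0.0782
  cell (α,2): −0.33·ln0.33 = 0.3659
  cell (β,0): −0.01·ln0.01 = 0.0461
  cell (β,1): −0.11·ln0.11 = 0.2428
  cell (β,2): −0.01·ln0.01 = 0.0461
Sum = 1.119 nats.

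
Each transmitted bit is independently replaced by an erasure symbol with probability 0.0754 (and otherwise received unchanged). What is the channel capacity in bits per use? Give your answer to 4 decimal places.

Binary erasure channel: capacity C = 1 − ε.
C = 1 − 0.0754 = 0.9246 bits per channel use.

0.9246 bits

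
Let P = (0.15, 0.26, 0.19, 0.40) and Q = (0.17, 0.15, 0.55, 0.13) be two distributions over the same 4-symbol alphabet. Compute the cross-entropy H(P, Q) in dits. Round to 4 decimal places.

0.7334 dits

H(P,Q) = −Σ p·log₁₀ q.
  −0.15·log₁₀(0.17) = 0.11543
  −0.26·log₁₀(0.15) = 0.21422
  −0.19·log₁₀(0.55) = 0.04933
  −0.40·log₁₀(0.13) = 0.35442
H(P,Q) = 0.7334 dits.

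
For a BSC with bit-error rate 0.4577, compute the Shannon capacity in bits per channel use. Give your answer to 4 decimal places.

0.0052 bits

Binary symmetric channel: C = 1 − h₂(ε) where h₂ is the binary entropy function.
h₂(0.4577) = −0.4577·log₂0.4577 − 0.5423·log₂0.5423 = 0.9948.
C = 1 − 0.9948 = 0.0052 bits per channel use.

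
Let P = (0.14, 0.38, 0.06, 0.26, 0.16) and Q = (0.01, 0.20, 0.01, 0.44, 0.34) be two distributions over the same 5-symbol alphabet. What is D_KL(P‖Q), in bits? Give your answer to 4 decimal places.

D(P‖Q) = Σ p·log₂(p/q).
  0.14·log₂(0.14/0.01) = 0.53303
  0.38·log₂(0.38/0.20) = 0.35188
  0.06·log₂(0.06/0.01) = 0.15510
  0.26·log₂(0.26/0.44) = -0.19734
  0.16·log₂(0.16/0.34) = -0.17399
D(P‖Q) = 0.6687 bits.

0.6687 bits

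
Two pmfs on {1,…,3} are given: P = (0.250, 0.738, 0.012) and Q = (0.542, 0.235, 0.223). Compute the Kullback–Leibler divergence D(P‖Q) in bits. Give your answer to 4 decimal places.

D(P‖Q) = Σ p·log₂(p/q).
  0.250·log₂(0.250/0.542) = -0.27909
  0.738·log₂(0.738/0.235) = 1.21841
  0.012·log₂(0.012/0.223) = -0.05059
D(P‖Q) = 0.8887 bits.

0.8887 bits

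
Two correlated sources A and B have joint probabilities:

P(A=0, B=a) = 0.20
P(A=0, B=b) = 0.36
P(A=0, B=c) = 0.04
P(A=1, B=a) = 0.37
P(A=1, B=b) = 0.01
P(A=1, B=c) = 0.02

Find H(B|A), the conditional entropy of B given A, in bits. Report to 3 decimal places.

Chain rule: H(B|A) = H(A,B) − H(A).
Marginals: p(A) = (0.6000, 0.4000), p(B) = (0.5700, 0.3700, 0.0600).
H(A,B) = 1.8908 bits; H(A) = 0.9710 bits.
H(B|A) = 1.8908 − 0.9710 = 0.920 bits.

0.920 bits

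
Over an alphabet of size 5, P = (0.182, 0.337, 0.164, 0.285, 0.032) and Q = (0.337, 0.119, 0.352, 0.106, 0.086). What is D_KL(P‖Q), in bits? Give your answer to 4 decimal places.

0.5247 bits

D(P‖Q) = Σ p·log₂(p/q).
  0.182·log₂(0.182/0.337) = -0.16176
  0.337·log₂(0.337/0.119) = 0.50610
  0.164·log₂(0.164/0.352) = -0.18071
  0.285·log₂(0.285/0.106) = 0.40667
  0.032·log₂(0.032/0.086) = -0.04564
D(P‖Q) = 0.5247 bits.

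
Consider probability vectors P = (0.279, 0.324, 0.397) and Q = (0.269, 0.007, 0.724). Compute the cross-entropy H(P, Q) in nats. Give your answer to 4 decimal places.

H(P,Q) = −Σ p·ln q.
  −0.279·ln(0.269) = 0.36634
  −0.324·ln(0.007) = 1.60764
  −0.397·ln(0.724) = 0.12822
H(P,Q) = 2.1022 nats.

2.1022 nats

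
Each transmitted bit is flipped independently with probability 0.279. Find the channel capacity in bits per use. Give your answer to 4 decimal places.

Binary symmetric channel: C = 1 − h₂(ε) where h₂ is the binary entropy function.
h₂(0.279) = −0.279·log₂0.279 − 0.721·log₂0.721 = 0.8541.
C = 1 − 0.8541 = 0.1459 bits per channel use.

0.1459 bits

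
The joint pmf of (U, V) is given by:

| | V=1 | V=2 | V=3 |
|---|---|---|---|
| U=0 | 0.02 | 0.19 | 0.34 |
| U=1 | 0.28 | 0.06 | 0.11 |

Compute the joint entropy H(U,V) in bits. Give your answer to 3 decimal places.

2.205 bits

H(U,V) = −Σ p(x,y)·log₂ p(x,y) over all 6 cells.
  cell (0,1): −0.02·log₂0.02 = 0.1129
  cell (0,2): −0.19·log₂0.19 = 0.4552
  cell (0,3): −0.34·log₂0.34 = 0.5292
  cell (1,1): −0.28·log₂0.28 = 0.5142
  cell (1,2): −0.06·log₂0.06 = 0.2435
  cell (1,3): −0.11·log₂0.11 = 0.3503
Sum = 2.205 bits.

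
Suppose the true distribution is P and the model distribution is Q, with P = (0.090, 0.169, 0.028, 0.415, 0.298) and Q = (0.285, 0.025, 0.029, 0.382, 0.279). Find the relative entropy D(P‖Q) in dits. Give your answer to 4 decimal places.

0.1182 dits

D(P‖Q) = Σ p·log₁₀(p/q).
  0.090·log₁₀(0.090/0.285) = -0.04505
  0.169·log₁₀(0.169/0.025) = 0.14026
  0.028·log₁₀(0.028/0.029) = -0.00043
  0.415·log₁₀(0.415/0.382) = 0.01493
  0.298·log₁₀(0.298/0.279) = 0.00853
D(P‖Q) = 0.1182 dits.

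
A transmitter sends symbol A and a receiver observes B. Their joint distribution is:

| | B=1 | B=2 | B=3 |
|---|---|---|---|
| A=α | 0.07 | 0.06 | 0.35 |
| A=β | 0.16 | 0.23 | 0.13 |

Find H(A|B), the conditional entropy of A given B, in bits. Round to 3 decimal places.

Chain rule: H(A|B) = H(A,B) − H(B).
Marginals: p(A) = (0.4800, 0.5200), p(B) = (0.2300, 0.2900, 0.4800).
H(A,B) = 2.3355 bits; H(B) = 1.5138 bits.
H(A|B) = 2.3355 − 1.5138 = 0.822 bits.

0.822 bits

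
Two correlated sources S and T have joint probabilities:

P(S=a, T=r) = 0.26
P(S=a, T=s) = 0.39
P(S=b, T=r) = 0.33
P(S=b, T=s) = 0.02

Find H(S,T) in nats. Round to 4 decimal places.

1.1616 nats

H(S,T) = −Σ p(x,y)·ln p(x,y) over all 4 cells.
  cell (a,r): −0.26·ln0.26 = 0.35024
  cell (a,s): −0.39·ln0.39 = 0.36723
  cell (b,r): −0.33·ln0.33 = 0.36586
  cell (b,s): −0.02·ln0.02 = 0.07824
Sum = 1.1616 nats.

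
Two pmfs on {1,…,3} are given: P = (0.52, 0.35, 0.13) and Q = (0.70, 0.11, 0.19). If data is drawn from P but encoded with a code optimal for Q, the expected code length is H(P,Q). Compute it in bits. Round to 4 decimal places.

H(P,Q) = −Σ p·log₂ q.
  −0.52·log₂(0.70) = 0.26758
  −0.35·log₂(0.11) = 1.11455
  −0.13·log₂(0.19) = 0.31147
H(P,Q) = 1.6936 bits.

1.6936 bits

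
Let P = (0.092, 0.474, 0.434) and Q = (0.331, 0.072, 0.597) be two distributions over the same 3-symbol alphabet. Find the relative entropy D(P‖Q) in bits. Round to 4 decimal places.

D(P‖Q) = Σ p·log₂(p/q).
  0.092·log₂(0.092/0.331) = -0.16994
  0.474·log₂(0.474/0.072) = 1.28872
  0.434·log₂(0.434/0.597) = -0.19966
D(P‖Q) = 0.9191 bits.

0.9191 bits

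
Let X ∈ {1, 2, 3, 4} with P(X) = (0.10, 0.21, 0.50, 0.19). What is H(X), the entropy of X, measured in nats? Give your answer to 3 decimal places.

1.220 nats

H(X) = −Σ p·ln p.
  −(0.10)·ln(0.10) = 0.2303
  −(0.21)·ln(0.21) = 0.3277
  −(0.50)·ln(0.50) = 0.3466
  −(0.19)·ln(0.19) = 0.3155
Sum: 0.2303 + 0.3277 + 0.3466 + 0.3155 = 1.220 nats.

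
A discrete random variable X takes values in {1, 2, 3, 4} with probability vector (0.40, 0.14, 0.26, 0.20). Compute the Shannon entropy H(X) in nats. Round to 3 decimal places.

H(X) = −Σ p·ln p.
  −(0.40)·ln(0.40) = 0.3665
  −(0.14)·ln(0.14) = 0.2753
  −(0.26)·ln(0.26) = 0.3502
  −(0.20)·ln(0.20) = 0.3219
Sum: 0.3665 + 0.2753 + 0.3502 + 0.3219 = 1.314 nats.

1.314 nats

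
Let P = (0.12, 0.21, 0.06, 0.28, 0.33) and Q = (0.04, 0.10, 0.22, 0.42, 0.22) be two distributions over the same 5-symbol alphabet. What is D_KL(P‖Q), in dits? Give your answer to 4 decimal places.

D(P‖Q) = Σ p·log₁₀(p/q).
  0.12·log₁₀(0.12/0.04) = 0.05725
  0.21·log₁₀(0.21/0.10) = 0.06767
  0.06·log₁₀(0.06/0.22) = -0.03386
  0.28·log₁₀(0.28/0.42) = -0.04931
  0.33·log₁₀(0.33/0.22) = 0.05811
D(P‖Q) = 0.0999 dits.

0.0999 dits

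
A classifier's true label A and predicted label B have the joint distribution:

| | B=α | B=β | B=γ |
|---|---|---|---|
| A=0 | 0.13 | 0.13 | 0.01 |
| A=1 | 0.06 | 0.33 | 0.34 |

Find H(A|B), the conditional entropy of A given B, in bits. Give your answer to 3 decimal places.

Marginals: p(A) = (0.2700, 0.7300), p(B) = (0.1900, 0.4600, 0.3500).
H(A|B) = Σ p(B) · H(A|B=·).
  B=α: p=0.1900, H(A|B=α) = 0.8997
  B=β: p=0.4600, H(A|B=β) = 0.8590
  B=γ: p=0.3500, H(A|B=γ) = 0.1872
Weighted sum = 0.632 bits.

0.632 bits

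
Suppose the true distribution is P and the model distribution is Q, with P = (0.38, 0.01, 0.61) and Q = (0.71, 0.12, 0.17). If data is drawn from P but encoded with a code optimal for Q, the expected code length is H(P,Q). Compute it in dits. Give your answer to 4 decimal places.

0.5352 dits

H(P,Q) = −Σ p·log₁₀ q.
  −0.38·log₁₀(0.71) = 0.05652
  −0.01·log₁₀(0.12) = 0.00921
  −0.61·log₁₀(0.17) = 0.46943
H(P,Q) = 0.5352 dits.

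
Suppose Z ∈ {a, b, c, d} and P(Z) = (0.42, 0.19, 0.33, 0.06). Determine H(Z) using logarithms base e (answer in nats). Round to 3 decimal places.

H(Z) = −Σ p·ln p.
  −(0.42)·ln(0.42) = 0.3644
  −(0.19)·ln(0.19) = 0.3155
  −(0.33)·ln(0.33) = 0.3659
  −(0.06)·ln(0.06) = 0.1688
Sum: 0.3644 + 0.3155 + 0.3659 + 0.1688 = 1.215 nats.

1.215 nats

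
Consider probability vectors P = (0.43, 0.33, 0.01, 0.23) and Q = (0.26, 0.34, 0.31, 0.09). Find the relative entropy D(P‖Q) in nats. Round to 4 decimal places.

D(P‖Q) = Σ p·ln(p/q).
  0.43·ln(0.43/0.26) = 0.21633
  0.33·ln(0.33/0.34) = -0.00985
  0.01·ln(0.01/0.31) = -0.03434
  0.23·ln(0.23/0.09) = 0.21580
D(P‖Q) = 0.3879 nats.

0.3879 nats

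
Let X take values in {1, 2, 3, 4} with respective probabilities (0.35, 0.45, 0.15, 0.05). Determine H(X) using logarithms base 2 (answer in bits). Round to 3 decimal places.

1.675 bits

H(X) = −Σ p·log₂ p.
  −(0.35)·log₂(0.35) = 0.5301
  −(0.45)·log₂(0.45) = 0.5184
  −(0.15)·log₂(0.15) = 0.4105
  −(0.05)·log₂(0.05) = 0.2161
Sum: 0.5301 + 0.5184 + 0.4105 + 0.2161 = 1.675 bits.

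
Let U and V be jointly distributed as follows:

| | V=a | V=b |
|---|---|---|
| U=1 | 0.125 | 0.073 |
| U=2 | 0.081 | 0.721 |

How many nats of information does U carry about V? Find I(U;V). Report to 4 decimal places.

0.1158 nats

Marginals: p(U) = (0.1980, 0.8020), p(V) = (0.2060, 0.7940).
I(U;V) = H(U) + H(V) − H(U,V).
H(U) = 0.4976, H(V) = 0.5086, H(U,V) = 0.8904.
I(U;V) = 0.4976 + 0.5086 − 0.8904 = 0.1158 nats.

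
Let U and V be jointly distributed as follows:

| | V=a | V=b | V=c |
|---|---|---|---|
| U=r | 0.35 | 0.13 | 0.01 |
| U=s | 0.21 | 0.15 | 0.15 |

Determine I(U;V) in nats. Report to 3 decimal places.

Marginals: p(U) = (0.4900, 0.5100), p(V) = (0.5600, 0.2800, 0.1600).
I(U;V) = H(U) + H(V) − H(U,V).
H(U) = 0.6929, H(V) = 0.9743, H(U,V) = 1.5756.
I(U;V) = 0.6929 + 0.9743 − 1.5756 = 0.092 nats.

0.092 nats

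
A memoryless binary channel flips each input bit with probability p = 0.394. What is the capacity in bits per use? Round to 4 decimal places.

Binary symmetric channel: C = 1 − h₂(ε) where h₂ is the binary entropy function.
h₂(0.394) = −0.394·log₂0.394 − 0.606·log₂0.606 = 0.9673.
C = 1 − 0.9673 = 0.0327 bits per channel use.

0.0327 bits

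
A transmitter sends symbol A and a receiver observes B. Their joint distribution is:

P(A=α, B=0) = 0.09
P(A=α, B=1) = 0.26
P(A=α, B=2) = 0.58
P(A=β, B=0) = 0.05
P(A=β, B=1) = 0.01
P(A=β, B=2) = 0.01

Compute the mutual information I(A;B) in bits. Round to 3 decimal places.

0.099 bits

Marginals: p(A) = (0.9300, 0.0700), p(B) = (0.1400, 0.2700, 0.5900).
I(A;B) = H(A) + H(B) − H(A,B).
H(A) = 0.3659, H(B) = 1.3562, H(A,B) = 1.6227.
I(A;B) = 0.3659 + 1.3562 − 1.6227 = 0.099 bits.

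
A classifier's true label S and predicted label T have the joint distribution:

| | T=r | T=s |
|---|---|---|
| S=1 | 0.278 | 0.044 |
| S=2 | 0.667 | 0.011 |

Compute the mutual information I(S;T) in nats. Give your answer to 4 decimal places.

Marginals: p(S) = (0.3220, 0.6780), p(T) = (0.9450, 0.0550).
I(S;T) = Σ p(x,y)·ln[p(x,y)/(p(x)p(y))].
  (1,r): 0.278·ln(0.9136) = -0.02512
  (1,s): 0.044·ln(2.4845) = 0.04004
  (2,r): 0.667·ln(1.0410) = 0.02682
  (2,s): 0.011·ln(0.2950) = -0.01343
Sum = 0.0283 nats.

0.0283 nats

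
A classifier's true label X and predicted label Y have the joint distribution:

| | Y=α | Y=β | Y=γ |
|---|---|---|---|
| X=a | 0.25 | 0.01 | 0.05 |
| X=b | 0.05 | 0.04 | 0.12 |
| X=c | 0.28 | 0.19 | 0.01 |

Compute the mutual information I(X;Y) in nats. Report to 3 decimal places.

Marginals: p(X) = (0.3100, 0.2100, 0.4800), p(Y) = (0.5800, 0.2400, 0.1800).
I(X;Y) = H(X) + H(Y) − H(X,Y).
H(X) = 1.0431, H(Y) = 0.9671, H(X,Y) = 1.7934.
I(X;Y) = 1.0431 + 0.9671 − 1.7934 = 0.217 nats.

0.217 nats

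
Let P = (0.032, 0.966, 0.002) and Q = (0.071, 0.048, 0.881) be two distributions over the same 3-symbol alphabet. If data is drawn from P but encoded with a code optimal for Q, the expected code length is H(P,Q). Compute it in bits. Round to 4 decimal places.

4.3544 bits

H(P,Q) = −Σ p·log₂ q.
  −0.032·log₂(0.071) = 0.12211
  −0.966·log₂(0.048) = 4.23187
  −0.002·log₂(0.881) = 0.00037
H(P,Q) = 4.3544 bits.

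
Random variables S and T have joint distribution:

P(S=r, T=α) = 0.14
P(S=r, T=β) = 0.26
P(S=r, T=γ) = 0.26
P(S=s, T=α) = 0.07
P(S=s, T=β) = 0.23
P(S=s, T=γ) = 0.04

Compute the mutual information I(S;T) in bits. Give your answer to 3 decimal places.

0.073 bits

Marginals: p(S) = (0.6600, 0.3400), p(T) = (0.2100, 0.4900, 0.3000).
I(S;T) = H(S) + H(T) − H(S,T).
H(S) = 0.9248, H(T) = 1.4982, H(S,T) = 2.3497.
I(S;T) = 0.9248 + 1.4982 − 2.3497 = 0.073 bits.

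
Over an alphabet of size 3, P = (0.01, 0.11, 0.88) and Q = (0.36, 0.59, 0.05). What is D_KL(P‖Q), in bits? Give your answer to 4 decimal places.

3.3228 bits

D(P‖Q) = Σ p·log₂(p/q).
  0.01·log₂(0.01/0.36) = -0.05170
  0.11·log₂(0.11/0.59) = -0.26655
  0.88·log₂(0.88/0.05) = 3.64100
D(P‖Q) = 3.3228 bits.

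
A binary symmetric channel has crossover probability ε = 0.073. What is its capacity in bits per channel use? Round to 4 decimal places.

0.6230 bits

Binary symmetric channel: C = 1 − h₂(ε) where h₂ is the binary entropy function.
h₂(0.073) = −0.073·log₂0.073 − 0.927·log₂0.927 = 0.3770.
C = 1 − 0.3770 = 0.6230 bits per channel use.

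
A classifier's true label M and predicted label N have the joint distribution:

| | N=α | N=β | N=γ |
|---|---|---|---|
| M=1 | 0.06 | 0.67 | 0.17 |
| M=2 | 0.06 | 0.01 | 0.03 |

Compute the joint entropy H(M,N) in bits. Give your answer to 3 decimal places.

1.527 bits

H(M,N) = −Σ p(x,y)·log₂ p(x,y) over all 6 cells.
  cell (1,α): −0.06·log₂0.06 = 0.2435
  cell (1,β): −0.67·log₂0.67 = 0.3871
  cell (1,γ): −0.17·log₂0.17 = 0.4346
  cell (2,α): −0.06·log₂0.06 = 0.2435
  cell (2,β): −0.01·log₂0.01 = 0.0664
  cell (2,γ): −0.03·log₂0.03 = 0.1518
Sum = 1.527 bits.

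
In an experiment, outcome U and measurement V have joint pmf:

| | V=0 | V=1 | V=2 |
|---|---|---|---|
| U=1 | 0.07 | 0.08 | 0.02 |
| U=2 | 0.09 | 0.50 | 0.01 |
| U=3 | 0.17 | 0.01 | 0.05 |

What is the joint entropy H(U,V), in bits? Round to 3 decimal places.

2.269 bits

H(U,V) = −Σ p(x,y)·log₂ p(x,y) over all 9 cells.
  cell (1,0): −0.07·log₂0.07 = 0.2686
  cell (1,1): −0.08·log₂0.08 = 0.2915
  cell (1,2): −0.02·log₂0.02 = 0.1129
  cell (2,0): −0.09·log₂0.09 = 0.3127
  cell (2,1): −0.50·log₂0.50 = 0.5000
  cell (2,2): −0.01·log₂0.01 = 0.0664
  cell (3,0): −0.17·log₂0.17 = 0.4346
  cell (3,1): −0.01·log₂0.01 = 0.0664
  cell (3,2): −0.05·log₂0.05 = 0.2161
Sum = 2.269 bits.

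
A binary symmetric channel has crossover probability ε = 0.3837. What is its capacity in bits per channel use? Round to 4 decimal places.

Binary symmetric channel: C = 1 − h₂(ε) where h₂ is the binary entropy function.
h₂(0.3837) = −0.3837·log₂0.3837 − 0.6163·log₂0.6163 = 0.9606.
C = 1 − 0.9606 = 0.0394 bits per channel use.

0.0394 bits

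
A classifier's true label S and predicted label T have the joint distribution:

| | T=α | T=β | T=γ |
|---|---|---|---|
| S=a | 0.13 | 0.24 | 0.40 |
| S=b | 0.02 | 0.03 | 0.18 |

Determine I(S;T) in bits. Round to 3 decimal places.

Marginals: p(S) = (0.7700, 0.2300), p(T) = (0.1500, 0.2700, 0.5800).
I(S;T) = Σ p(x,y)·log₂[p(x,y)/(p(x)p(y))].
  (a,α): 0.13·log₂(1.1255) = 0.0222
  (a,β): 0.24·log₂(1.1544) = 0.0497
  (a,γ): 0.40·log₂(0.8957) = -0.0636
  (b,α): 0.02·log₂(0.5797) = -0.0157
  (b,β): 0.03·log₂(0.4831) = -0.0315
  (b,γ): 0.18·log₂(1.3493) = 0.0778
Sum = 0.039 bits.

0.039 bits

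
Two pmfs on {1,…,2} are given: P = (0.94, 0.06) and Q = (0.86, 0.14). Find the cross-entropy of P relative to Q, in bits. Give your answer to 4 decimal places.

H(P,Q) = −Σ p·log₂ q.
  −0.94·log₂(0.86) = 0.20454
  −0.06·log₂(0.14) = 0.17019
H(P,Q) = 0.3747 bits.

0.3747 bits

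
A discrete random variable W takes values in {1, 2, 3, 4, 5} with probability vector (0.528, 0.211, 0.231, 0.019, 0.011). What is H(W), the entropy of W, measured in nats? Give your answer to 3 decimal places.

1.129 nats

H(W) = −Σ p·ln p.
  −(0.528)·ln(0.528) = 0.3372
  −(0.211)·ln(0.211) = 0.3283
  −(0.231)·ln(0.231) = 0.3385
  −(0.019)·ln(0.019) = 0.0753
  −(0.011)·ln(0.011) = 0.0496
Sum: 0.3372 + 0.3283 + 0.3385 + 0.0753 + 0.0496 = 1.129 nats.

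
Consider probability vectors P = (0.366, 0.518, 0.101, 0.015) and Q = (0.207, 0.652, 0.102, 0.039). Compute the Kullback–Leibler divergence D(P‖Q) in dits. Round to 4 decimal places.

0.0322 dits

D(P‖Q) = Σ p·log₁₀(p/q).
  0.366·log₁₀(0.366/0.207) = 0.09059
  0.518·log₁₀(0.518/0.652) = -0.05176
  0.101·log₁₀(0.101/0.102) = -0.00043
  0.015·log₁₀(0.015/0.039) = -0.00622
D(P‖Q) = 0.0322 dits.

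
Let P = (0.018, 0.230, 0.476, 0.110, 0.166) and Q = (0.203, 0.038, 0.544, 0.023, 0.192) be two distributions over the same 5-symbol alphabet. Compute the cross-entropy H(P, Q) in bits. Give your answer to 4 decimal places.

2.5385 bits

H(P,Q) = −Σ p·log₂ q.
  −0.018·log₂(0.203) = 0.04141
  −0.230·log₂(0.038) = 1.08511
  −0.476·log₂(0.544) = 0.41808
  −0.110·log₂(0.023) = 0.59864
  −0.166·log₂(0.192) = 0.39522
H(P,Q) = 2.5385 bits.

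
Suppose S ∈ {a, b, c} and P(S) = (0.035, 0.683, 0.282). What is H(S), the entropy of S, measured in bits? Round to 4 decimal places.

1.0600 bits

H(S) = −Σ p·log₂ p.
  −(0.035)·log₂(0.035) = 0.16928
  −(0.683)·log₂(0.683) = 0.37568
  −(0.282)·log₂(0.282) = 0.51500
Sum: 0.16928 + 0.37568 + 0.51500 = 1.0600 bits.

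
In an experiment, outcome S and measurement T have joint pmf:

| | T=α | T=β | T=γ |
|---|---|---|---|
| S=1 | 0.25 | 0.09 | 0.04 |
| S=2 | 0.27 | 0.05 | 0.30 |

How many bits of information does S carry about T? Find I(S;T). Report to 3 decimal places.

0.129 bits

Marginals: p(S) = (0.3800, 0.6200), p(T) = (0.5200, 0.1400, 0.3400).
I(S;T) = Σ p(x,y)·log₂[p(x,y)/(p(x)p(y))].
  (1,α): 0.25·log₂(1.2652) = 0.0848
  (1,β): 0.09·log₂(1.6917) = 0.0683
  (1,γ): 0.04·log₂(0.3096) = -0.0677
  (2,α): 0.27·log₂(0.8375) = -0.0691
  (2,β): 0.05·log₂(0.5760) = -0.0398
  (2,γ): 0.30·log₂(1.4231) = 0.1527
Sum = 0.129 bits.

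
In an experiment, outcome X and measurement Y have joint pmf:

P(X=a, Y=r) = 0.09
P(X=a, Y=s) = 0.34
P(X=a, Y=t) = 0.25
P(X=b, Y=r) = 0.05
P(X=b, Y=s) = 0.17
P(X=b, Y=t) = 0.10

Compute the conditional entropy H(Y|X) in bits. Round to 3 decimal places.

1.420 bits

Chain rule: H(Y|X) = H(X,Y) − H(X).
Marginals: p(X) = (0.6800, 0.3200), p(Y) = (0.1400, 0.5100, 0.3500).
H(X,Y) = 2.3247 bits; H(X) = 0.9044 bits.
H(Y|X) = 2.3247 − 0.9044 = 1.420 bits.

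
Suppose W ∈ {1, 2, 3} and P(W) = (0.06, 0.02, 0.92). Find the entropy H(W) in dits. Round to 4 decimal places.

0.1406 dits

H(W) = −Σ p·log₁₀ p.
  −(0.06)·log₁₀(0.06) = 0.07331
  −(0.02)·log₁₀(0.02) = 0.03398
  −(0.92)·log₁₀(0.92) = 0.03332
Sum: 0.07331 + 0.03398 + 0.03332 = 0.1406 dits.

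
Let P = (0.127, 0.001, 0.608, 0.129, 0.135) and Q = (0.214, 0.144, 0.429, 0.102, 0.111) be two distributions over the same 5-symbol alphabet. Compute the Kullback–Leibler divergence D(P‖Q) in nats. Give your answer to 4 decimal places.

0.1975 nats

D(P‖Q) = Σ p·ln(p/q).
  0.127·ln(0.127/0.214) = -0.06627
  0.001·ln(0.001/0.144) = -0.00497
  0.608·ln(0.608/0.429) = 0.21202
  0.129·ln(0.129/0.102) = 0.03029
  0.135·ln(0.135/0.111) = 0.02643
D(P‖Q) = 0.1975 nats.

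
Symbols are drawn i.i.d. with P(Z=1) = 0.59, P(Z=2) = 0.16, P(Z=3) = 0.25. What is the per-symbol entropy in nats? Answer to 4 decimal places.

0.9511 nats

H(Z) = −Σ p·ln p.
  −(0.59)·ln(0.59) = 0.31130
  −(0.16)·ln(0.16) = 0.29321
  −(0.25)·ln(0.25) = 0.34657
Sum: 0.31130 + 0.29321 + 0.34657 = 0.9511 nats.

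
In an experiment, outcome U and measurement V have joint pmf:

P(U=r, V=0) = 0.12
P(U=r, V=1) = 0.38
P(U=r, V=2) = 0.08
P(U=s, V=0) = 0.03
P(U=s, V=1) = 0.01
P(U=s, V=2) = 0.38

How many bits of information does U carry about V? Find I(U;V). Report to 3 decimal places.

Marginals: p(U) = (0.5800, 0.4200), p(V) = (0.1500, 0.3900, 0.4600).
I(U;V) = Σ p(x,y)·log₂[p(x,y)/(p(x)p(y))].
  (r,0): 0.12·log₂(1.3793) = 0.0557
  (r,1): 0.38·log₂(1.6799) = 0.2844
  (r,2): 0.08·log₂(0.2999) = -0.1390
  (s,0): 0.03·log₂(0.4762) = -0.0321
  (s,1): 0.01·log₂(0.0611) = -0.0403
  (s,2): 0.38·log₂(1.9669) = 0.3708
Sum = 0.499 bits.

0.499 bits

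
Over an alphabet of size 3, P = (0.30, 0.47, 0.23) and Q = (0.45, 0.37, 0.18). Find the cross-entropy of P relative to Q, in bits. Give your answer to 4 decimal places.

H(P,Q) = −Σ p·log₂ q.
  −0.30·log₂(0.45) = 0.34560
  −0.47·log₂(0.37) = 0.67417
  −0.23·log₂(0.18) = 0.56900
H(P,Q) = 1.5888 bits.

1.5888 bits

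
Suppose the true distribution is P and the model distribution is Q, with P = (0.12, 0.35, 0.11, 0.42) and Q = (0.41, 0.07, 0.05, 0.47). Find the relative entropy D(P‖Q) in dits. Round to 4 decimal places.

0.1978 dits

D(P‖Q) = Σ p·log₁₀(p/q).
  0.12·log₁₀(0.12/0.41) = -0.06403
  0.35·log₁₀(0.35/0.07) = 0.24464
  0.11·log₁₀(0.11/0.05) = 0.03767
  0.42·log₁₀(0.42/0.47) = -0.02052
D(P‖Q) = 0.1978 dits.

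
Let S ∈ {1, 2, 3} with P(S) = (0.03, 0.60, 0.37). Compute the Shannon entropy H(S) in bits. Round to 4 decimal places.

1.1247 bits

H(S) = −Σ p·log₂ p.
  −(0.03)·log₂(0.03) = 0.15177
  −(0.60)·log₂(0.60) = 0.44218
  −(0.37)·log₂(0.37) = 0.53073
Sum: 0.15177 + 0.44218 + 0.53073 = 1.1247 bits.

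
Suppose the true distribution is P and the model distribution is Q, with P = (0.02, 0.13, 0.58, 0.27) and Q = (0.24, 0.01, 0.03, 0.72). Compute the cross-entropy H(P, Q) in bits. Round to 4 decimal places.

3.9670 bits

H(P,Q) = −Σ p·log₂ q.
  −0.02·log₂(0.24) = 0.04118
  −0.13·log₂(0.01) = 0.86370
  −0.58·log₂(0.03) = 2.93416
  −0.27·log₂(0.72) = 0.12796
H(P,Q) = 3.9670 bits.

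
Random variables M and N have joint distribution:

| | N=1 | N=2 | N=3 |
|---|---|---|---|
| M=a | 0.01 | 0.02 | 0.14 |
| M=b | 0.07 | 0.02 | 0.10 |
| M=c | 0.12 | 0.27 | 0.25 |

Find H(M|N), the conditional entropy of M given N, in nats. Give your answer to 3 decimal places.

Chain rule: H(M|N) = H(M,N) − H(N).
Marginals: p(M) = (0.1700, 0.1900, 0.6400), p(N) = (0.2000, 0.3100, 0.4900).
H(M,N) = 1.8487 nats; H(N) = 1.0345 nats.
H(M|N) = 1.8487 − 1.0345 = 0.814 nats.

0.814 nats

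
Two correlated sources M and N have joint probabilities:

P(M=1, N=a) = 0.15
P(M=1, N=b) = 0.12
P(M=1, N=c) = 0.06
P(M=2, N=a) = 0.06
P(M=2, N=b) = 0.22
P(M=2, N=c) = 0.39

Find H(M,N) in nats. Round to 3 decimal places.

1.577 nats

H(M,N) = −Σ p(x,y)·ln p(x,y) over all 6 cells.
  cell (1,a): −0.15·ln0.15 = 0.2846
  cell (1,b): −0.12·ln0.12 = 0.2544
  cell (1,c): −0.06·ln0.06 = 0.1688
  cell (2,a): −0.06·ln0.06 = 0.1688
  cell (2,b): −0.22·ln0.22 = 0.3331
  cell (2,c): −0.39·ln0.39 = 0.3672
Sum = 1.577 nats.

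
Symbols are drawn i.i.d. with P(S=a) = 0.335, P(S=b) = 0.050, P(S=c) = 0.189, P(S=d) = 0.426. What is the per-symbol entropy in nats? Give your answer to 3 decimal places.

H(S) = −Σ p·ln p.
  −(0.335)·ln(0.335) = 0.3664
  −(0.050)·ln(0.050) = 0.1498
  −(0.189)·ln(0.189) = 0.3149
  −(0.426)·ln(0.426) = 0.3635
Sum: 0.3664 + 0.1498 + 0.3149 + 0.3635 = 1.195 nats.

1.195 nats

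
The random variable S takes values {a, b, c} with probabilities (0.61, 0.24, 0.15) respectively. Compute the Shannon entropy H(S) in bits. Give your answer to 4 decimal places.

1.3397 bits

H(S) = −Σ p·log₂ p.
  −(0.61)·log₂(0.61) = 0.43500
  −(0.24)·log₂(0.24) = 0.49413
  −(0.15)·log₂(0.15) = 0.41054
Sum: 0.43500 + 0.49413 + 0.41054 = 1.3397 bits.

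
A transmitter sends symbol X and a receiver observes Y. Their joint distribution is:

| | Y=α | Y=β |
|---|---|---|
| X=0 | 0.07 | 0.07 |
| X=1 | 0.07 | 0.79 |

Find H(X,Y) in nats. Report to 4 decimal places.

0.7447 nats

H(X,Y) = −Σ p(x,y)·ln p(x,y) over all 4 cells.
  cell (0,α): −0.07·ln0.07 = 0.18615
  cell (0,β): −0.07·ln0.07 = 0.18615
  cell (1,α): −0.07·ln0.07 = 0.18615
  cell (1,β): −0.79·ln0.79 = 0.18622
Sum = 0.7447 nats.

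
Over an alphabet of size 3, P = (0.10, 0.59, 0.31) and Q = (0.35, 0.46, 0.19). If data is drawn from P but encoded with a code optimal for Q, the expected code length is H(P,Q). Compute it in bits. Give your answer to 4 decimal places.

1.5552 bits

H(P,Q) = −Σ p·log₂ q.
  −0.10·log₂(0.35) = 0.15146
  −0.59·log₂(0.46) = 0.66097
  −0.31·log₂(0.19) = 0.74274
H(P,Q) = 1.5552 bits.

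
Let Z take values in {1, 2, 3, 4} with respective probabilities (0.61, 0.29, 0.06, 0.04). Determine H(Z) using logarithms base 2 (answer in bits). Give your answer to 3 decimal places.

H(Z) = −Σ p·log₂ p.
  −(0.61)·log₂(0.61) = 0.4350
  −(0.29)·log₂(0.29) = 0.5179
  −(0.06)·log₂(0.06) = 0.2435
  −(0.04)·log₂(0.04) = 0.1858
Sum: 0.4350 + 0.5179 + 0.2435 + 0.1858 = 1.382 bits.

1.382 bits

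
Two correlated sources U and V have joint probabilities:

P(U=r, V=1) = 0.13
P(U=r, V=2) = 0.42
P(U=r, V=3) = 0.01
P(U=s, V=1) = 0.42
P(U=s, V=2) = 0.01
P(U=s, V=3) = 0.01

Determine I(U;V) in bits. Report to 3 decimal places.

0.467 bits

Marginals: p(U) = (0.5600, 0.4400), p(V) = (0.5500, 0.4300, 0.0200).
I(U;V) = Σ p(x,y)·log₂[p(x,y)/(p(x)p(y))].
  (r,1): 0.13·log₂(0.4221) = -0.1618
  (r,2): 0.42·log₂(1.7442) = 0.3371
  (r,3): 0.01·log₂(0.8929) = -0.0016
  (s,1): 0.42·log₂(1.7355) = 0.3341
  (s,2): 0.01·log₂(0.0529) = -0.0424
  (s,3): 0.01·log₂(1.1364) = 0.0018
Sum = 0.467 bits.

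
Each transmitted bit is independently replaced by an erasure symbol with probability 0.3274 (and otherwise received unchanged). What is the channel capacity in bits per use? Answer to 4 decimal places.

Binary erasure channel: capacity C = 1 − ε.
C = 1 − 0.3274 = 0.6726 bits per channel use.

0.6726 bits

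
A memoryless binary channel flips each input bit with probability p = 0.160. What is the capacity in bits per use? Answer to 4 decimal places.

0.3657 bits

Binary symmetric channel: C = 1 − h₂(ε) where h₂ is the binary entropy function.
h₂(0.160) = −0.160·log₂0.160 − 0.840·log₂0.840 = 0.6343.
C = 1 − 0.6343 = 0.3657 bits per channel use.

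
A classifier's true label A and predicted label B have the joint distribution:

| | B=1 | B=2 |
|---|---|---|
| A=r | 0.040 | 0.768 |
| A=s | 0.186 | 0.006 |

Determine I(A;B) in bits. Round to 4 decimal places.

0.5027 bits

Marginals: p(A) = (0.8080, 0.1920), p(B) = (0.2260, 0.7740).
I(A;B) = H(A) + H(B) − H(A,B).
H(A) = 0.7056, H(B) = 0.7710, H(A,B) = 0.9739.
I(A;B) = 0.7056 + 0.7710 − 0.9739 = 0.5027 bits.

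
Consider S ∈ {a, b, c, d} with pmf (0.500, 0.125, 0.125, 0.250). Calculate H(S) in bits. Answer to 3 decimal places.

H(S) = −Σ p·log₂ p.
  −(0.500)·log₂(0.500) = 0.5000
  −(0.125)·log₂(0.125) = 0.3750
  −(0.125)·log₂(0.125) = 0.3750
  −(0.250)·log₂(0.250) = 0.5000
Sum: 0.5000 + 0.3750 + 0.3750 + 0.5000 = 1.750 bits.

1.750 bits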